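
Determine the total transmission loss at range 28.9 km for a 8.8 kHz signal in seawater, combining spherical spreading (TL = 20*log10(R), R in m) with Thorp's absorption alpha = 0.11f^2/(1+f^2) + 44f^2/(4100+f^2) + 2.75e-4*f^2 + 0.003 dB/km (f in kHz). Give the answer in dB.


116.63 dB


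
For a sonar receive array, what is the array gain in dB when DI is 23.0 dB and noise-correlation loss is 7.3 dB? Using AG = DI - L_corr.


AG = DI - L_corr = 23.0 - 7.3 = 15.7

15.7 dB


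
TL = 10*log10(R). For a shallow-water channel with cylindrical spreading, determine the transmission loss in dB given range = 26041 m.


TL = 10*log10(26041) = 44.16

44.16 dB


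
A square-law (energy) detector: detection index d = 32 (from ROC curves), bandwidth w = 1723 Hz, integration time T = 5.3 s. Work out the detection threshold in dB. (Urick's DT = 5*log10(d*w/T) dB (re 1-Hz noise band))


20.09 dB


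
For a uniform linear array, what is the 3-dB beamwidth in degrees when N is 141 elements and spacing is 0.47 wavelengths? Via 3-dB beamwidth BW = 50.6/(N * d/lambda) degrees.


0.76 deg


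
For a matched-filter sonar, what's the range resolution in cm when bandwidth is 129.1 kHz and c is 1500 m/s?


0.58 cm


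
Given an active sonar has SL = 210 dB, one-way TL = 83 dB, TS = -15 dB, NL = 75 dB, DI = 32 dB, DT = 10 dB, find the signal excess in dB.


SE = SL - 2*TL + TS - NL + DI - DT = 210 - 2*83 + (-15) - 75 + 32 - 10 = -24

-24 dB


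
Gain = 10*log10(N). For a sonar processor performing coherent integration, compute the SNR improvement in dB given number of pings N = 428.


Gain = 10*log10(428) = 26.31

26.31 dB


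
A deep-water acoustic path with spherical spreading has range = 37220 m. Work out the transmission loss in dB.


91.42 dB


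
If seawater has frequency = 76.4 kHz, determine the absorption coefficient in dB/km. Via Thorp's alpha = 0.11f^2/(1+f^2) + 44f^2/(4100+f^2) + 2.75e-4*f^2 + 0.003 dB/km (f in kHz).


f^2 = 5836.96
alpha = 0.11*5836.96/(1+5836.96) + 44*5836.96/(4100+5836.96) + 2.75e-4*5836.96 + 0.003 = 27.564

27.564 dB/km


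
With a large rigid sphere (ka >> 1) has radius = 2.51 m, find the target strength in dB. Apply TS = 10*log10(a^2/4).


1.97 dB


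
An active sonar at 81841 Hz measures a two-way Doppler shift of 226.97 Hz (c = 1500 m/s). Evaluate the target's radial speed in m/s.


2.08 m/s


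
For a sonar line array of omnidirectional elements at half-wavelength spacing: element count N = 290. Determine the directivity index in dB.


24.62 dB


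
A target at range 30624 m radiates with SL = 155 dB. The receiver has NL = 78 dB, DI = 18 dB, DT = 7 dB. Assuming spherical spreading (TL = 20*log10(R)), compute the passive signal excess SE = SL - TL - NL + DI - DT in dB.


Step 1: TL = 20*log10(30624) = 89.72 dB
Step 2: SE = 155 - 89.72 - 78 + 18 - 7 = -1.72

-1.72 dB


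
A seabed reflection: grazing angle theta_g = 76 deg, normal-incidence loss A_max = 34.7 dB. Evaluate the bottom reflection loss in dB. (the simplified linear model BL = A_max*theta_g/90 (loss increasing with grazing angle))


BL = A_max * theta_g / 90 = 34.7 * 76 / 90 = 29.3

29.3 dB


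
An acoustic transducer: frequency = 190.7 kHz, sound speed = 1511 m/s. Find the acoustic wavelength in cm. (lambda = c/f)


lambda = c/f = 1511 / 190700 = 0.0079 m = 0.79 cm

0.79 cm


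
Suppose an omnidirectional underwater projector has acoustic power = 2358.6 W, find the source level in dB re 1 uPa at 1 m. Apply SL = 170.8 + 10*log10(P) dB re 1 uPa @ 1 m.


204.53 dB


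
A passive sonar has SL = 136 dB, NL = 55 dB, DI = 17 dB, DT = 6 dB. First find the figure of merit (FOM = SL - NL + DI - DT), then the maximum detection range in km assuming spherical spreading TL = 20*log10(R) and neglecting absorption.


Step 1: FOM = SL - NL + DI - DT = 136 - 55 + 17 - 6 = 92 dB
Step 2: at max range FOM = TL = 20*log10(R), so R = 10^(92/20) = 39810.72 m = 39.81 km

39.81 km


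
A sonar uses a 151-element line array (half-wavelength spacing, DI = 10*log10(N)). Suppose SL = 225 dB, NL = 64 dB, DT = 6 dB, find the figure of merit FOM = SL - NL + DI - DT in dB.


Step 1: DI = 10*log10(151) = 21.79 dB
Step 2: FOM = SL - NL + DI - DT = 225 - 64 + 21.79 - 6 = 176.79

176.79 dB


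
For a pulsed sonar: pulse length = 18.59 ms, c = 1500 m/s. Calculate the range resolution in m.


13.9425 m


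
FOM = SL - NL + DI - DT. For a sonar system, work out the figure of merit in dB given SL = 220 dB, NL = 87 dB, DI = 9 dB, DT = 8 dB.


134 dB


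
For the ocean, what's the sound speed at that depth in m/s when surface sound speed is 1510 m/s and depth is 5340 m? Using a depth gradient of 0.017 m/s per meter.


c = 1510 + 0.017 * 5340 = 1600.78

1600.78 m/s


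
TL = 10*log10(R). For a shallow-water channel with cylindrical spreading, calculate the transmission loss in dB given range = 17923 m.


TL = 10*log10(17923) = 42.53

42.53 dB


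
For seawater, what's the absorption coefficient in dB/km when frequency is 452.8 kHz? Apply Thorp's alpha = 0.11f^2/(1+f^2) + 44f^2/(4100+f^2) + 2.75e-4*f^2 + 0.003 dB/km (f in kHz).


f^2 = 205027.84
alpha = 0.11*205027.84/(1+205027.84) + 44*205027.84/(4100+205027.84) + 2.75e-4*205027.84 + 0.003 = 99.633

99.633 dB/km


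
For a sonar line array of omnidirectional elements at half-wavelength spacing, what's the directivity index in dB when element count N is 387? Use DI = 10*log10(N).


DI = 10*log10(387) = 25.88

25.88 dB


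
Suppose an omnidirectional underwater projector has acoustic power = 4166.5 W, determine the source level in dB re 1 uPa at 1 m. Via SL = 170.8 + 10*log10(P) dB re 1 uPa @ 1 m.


SL = 170.8 + 10*log10(4166.5) = 170.8 + 36.2 = 207.0

207.0 dB


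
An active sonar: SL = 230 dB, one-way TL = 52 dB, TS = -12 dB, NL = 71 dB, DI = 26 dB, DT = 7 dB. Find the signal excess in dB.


SE = SL - 2*TL + TS - NL + DI - DT = 230 - 2*52 + (-12) - 71 + 26 - 7 = 62

62 dB


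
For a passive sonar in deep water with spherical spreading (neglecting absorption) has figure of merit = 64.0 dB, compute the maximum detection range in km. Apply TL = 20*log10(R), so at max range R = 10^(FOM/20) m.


At max range FOM = TL, so 20*log10(R) = 64.0
R = 10^(64.0/20) = 1584.89 m = 1.58 km

1.58 km


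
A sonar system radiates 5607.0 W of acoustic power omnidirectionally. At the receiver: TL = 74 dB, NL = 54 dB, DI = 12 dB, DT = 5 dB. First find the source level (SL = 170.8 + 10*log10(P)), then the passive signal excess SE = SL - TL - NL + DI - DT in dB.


Step 1: SL = 170.8 + 10*log10(5607.0) = 208.29 dB
Step 2: SE = SL - TL - NL + DI - DT = 208.29 - 74 - 54 + 12 - 5 = 87.29

87.29 dB


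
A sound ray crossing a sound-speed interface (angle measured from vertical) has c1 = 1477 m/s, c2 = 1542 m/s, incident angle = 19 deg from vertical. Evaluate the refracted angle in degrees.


sin(theta2) = (c2/c1)*sin(theta1) = (1542/1477)*sin(19 deg) = 0.3399
theta2 = arcsin(0.3399) = 19.87

19.87 deg


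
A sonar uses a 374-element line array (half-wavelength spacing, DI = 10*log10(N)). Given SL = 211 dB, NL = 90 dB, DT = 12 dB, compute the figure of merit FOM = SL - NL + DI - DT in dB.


134.73 dB


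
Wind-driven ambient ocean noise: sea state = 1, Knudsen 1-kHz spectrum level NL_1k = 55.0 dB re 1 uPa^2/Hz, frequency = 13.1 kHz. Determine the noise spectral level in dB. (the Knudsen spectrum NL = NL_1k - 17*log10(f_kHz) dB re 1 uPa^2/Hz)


NL = NL_1k - 17*log10(f_kHz) = 55.0 - 17*log10(13.1) = 55.0 - (18.99) = 36.01

36.01 dB


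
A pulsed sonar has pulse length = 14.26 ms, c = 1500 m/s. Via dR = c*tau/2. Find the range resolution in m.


dR = c*tau/2 = 1500 * 14.26e-3 / 2 = 10.695

10.695 m


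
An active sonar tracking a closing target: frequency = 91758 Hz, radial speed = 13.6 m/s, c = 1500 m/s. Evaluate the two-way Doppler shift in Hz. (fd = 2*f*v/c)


fd = 2*f*v/c = 2 * 91758 * 13.6 / 1500 = 1663.88

1663.88 Hz


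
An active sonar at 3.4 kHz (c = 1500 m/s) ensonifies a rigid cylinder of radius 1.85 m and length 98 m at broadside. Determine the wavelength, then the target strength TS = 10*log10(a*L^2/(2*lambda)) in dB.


Step 1: lambda = c/f = 1500/3400 = 0.44118 m
Step 2: TS = 10*log10(a*L^2/(2*lambda)) = 10*log10(1.85*98^2/(2*0.44118)) = 43.04

43.04 dB


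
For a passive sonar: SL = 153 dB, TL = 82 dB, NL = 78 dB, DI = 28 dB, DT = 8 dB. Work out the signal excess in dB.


13 dB


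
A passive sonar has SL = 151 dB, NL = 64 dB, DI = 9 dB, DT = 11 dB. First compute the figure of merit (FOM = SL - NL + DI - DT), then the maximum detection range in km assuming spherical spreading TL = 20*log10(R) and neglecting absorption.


Step 1: FOM = SL - NL + DI - DT = 151 - 64 + 9 - 11 = 85 dB
Step 2: at max range FOM = TL = 20*log10(R), so R = 10^(85/20) = 17782.79 m = 17.78 km

17.78 km


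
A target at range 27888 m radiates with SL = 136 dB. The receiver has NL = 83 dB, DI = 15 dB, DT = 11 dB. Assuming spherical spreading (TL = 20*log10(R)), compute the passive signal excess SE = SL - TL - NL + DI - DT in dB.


Step 1: TL = 20*log10(27888) = 88.91 dB
Step 2: SE = 136 - 88.91 - 83 + 15 - 11 = -31.91

-31.91 dB


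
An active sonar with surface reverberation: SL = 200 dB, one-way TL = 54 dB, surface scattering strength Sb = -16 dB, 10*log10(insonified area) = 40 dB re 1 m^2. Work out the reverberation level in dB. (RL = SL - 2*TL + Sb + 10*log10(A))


RL = SL - 2*TL + Sb + 10*log10(A) = 200 - 2*54 + (-16) + 40 = 116

116 dB


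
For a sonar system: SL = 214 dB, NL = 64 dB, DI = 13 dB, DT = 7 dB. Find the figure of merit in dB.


FOM = SL - NL + DI - DT = 214 - 64 + 13 - 7 = 156

156 dB


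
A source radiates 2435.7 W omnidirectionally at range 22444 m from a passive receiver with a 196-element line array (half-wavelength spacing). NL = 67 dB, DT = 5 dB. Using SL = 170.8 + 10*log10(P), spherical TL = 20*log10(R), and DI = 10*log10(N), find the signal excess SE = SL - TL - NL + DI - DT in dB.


Step 1: SL = 170.8 + 10*log10(2435.7) = 204.67 dB
Step 2: TL = 20*log10(22444) = 87.02 dB
Step 3: DI = 10*log10(196) = 22.92 dB
Step 4: SE = SL - TL - NL + DI - DT = 204.67 - 87.02 - 67 + 22.92 - 5 = 68.57

68.57 dB


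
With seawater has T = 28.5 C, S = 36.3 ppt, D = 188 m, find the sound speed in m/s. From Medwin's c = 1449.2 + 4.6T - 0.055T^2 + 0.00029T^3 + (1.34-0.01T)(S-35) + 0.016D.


1546.72 m/s


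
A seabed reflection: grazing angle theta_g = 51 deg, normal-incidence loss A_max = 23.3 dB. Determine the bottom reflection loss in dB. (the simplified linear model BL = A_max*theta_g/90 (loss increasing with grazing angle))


BL = A_max * theta_g / 90 = 23.3 * 51 / 90 = 13.2

13.2 dB


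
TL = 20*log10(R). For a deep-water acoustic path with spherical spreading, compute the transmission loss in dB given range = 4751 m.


TL = 20*log10(4751) = 73.54

73.54 dB


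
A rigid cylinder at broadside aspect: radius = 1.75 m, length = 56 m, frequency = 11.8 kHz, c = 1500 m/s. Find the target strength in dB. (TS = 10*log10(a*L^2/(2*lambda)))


lambda = 1500/11800 = 0.12712 m
TS = 10*log10(1.75*56^2/(2*0.12712)) = 43.34

43.34 dB


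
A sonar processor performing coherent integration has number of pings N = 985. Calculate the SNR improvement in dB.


Gain = 10*log10(985) = 29.93

29.93 dB


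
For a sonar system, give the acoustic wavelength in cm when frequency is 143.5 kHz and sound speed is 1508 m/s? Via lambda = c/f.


lambda = c/f = 1508 / 143500 = 0.0105 m = 1.05 cm

1.05 cm


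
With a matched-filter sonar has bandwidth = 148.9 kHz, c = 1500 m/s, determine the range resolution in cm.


dR = c/(2*BW) = 1500 / (2 * 148.9e3) = 0.005 m = 0.5 cm

0.5 cm


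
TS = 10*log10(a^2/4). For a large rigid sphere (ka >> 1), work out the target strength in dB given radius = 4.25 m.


TS = 10*log10(4.25^2 / 4) = 10*log10(4.515625) = 6.55

6.55 dB


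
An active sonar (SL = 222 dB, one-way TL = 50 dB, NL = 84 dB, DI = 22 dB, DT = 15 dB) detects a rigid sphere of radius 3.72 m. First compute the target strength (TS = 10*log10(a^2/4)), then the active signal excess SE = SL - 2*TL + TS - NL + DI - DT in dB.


Step 1: TS = 10*log10(3.72^2/4) = 5.39 dB
Step 2: SE = SL - 2*TL + TS - NL + DI - DT = 222 - 2*50 + (5.39) - 84 + 22 - 15 = 50.39

50.39 dB


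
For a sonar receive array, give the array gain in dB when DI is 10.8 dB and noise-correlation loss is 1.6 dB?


AG = DI - L_corr = 10.8 - 1.6 = 9.2

9.2 dB


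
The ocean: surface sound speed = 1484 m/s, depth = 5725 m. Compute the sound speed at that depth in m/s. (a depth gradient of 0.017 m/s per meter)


c = 1484 + 0.017 * 5725 = 1581.325

1581.325 m/s


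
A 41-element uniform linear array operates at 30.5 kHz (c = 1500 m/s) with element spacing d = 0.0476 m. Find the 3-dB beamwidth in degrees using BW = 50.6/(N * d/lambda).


1.28 deg


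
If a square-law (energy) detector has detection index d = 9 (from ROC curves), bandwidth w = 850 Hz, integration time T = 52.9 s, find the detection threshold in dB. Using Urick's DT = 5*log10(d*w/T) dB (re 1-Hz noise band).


10.8 dB


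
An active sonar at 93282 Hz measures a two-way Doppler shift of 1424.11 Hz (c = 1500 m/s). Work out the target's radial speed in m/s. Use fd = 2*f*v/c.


11.45 m/s


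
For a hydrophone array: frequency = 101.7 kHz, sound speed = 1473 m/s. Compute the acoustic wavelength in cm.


lambda = c/f = 1473 / 101700 = 0.0145 m = 1.45 cm

1.45 cm


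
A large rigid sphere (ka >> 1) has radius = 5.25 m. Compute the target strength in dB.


TS = 10*log10(5.25^2 / 4) = 10*log10(6.890625) = 8.38

8.38 dB


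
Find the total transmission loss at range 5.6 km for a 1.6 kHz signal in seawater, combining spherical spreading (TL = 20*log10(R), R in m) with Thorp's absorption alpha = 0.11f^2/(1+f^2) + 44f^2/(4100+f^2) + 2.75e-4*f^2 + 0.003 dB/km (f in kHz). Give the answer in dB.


75.58 dB


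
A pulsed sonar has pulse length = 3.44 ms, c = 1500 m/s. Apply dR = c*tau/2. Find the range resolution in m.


dR = c*tau/2 = 1500 * 3.44e-3 / 2 = 2.58

2.58 m


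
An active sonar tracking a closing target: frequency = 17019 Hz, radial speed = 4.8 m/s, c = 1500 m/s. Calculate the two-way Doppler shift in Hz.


108.92 Hz


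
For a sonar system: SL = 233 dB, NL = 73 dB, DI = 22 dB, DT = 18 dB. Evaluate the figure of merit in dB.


FOM = SL - NL + DI - DT = 233 - 73 + 22 - 18 = 164

164 dB


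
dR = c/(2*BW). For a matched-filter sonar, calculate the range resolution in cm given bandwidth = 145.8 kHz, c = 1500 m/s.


dR = c/(2*BW) = 1500 / (2 * 145.8e3) = 0.0051 m = 0.51 cm

0.51 cm


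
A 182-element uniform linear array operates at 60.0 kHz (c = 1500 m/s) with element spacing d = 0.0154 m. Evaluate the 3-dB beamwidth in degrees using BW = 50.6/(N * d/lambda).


Step 1: lambda = 1500/60000 = 0.025 m
Step 2: d/lambda = 0.0154/0.025 = 0.616
Step 3: BW = 50.6/(N * d/lambda) = 50.6/(182 * 0.616) = 0.45

0.45 deg


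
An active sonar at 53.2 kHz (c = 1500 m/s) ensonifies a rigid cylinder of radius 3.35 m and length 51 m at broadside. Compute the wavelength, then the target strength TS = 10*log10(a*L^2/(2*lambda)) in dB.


Step 1: lambda = c/f = 1500/53200 = 0.0282 m
Step 2: TS = 10*log10(a*L^2/(2*lambda)) = 10*log10(3.35*51^2/(2*0.0282)) = 51.89

51.89 dB


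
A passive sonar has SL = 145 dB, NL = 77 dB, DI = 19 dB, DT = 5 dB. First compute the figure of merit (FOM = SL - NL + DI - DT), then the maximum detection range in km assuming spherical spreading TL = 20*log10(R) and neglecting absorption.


Step 1: FOM = SL - NL + DI - DT = 145 - 77 + 19 - 5 = 82 dB
Step 2: at max range FOM = TL = 20*log10(R), so R = 10^(82/20) = 12589.25 m = 12.59 km

12.59 km


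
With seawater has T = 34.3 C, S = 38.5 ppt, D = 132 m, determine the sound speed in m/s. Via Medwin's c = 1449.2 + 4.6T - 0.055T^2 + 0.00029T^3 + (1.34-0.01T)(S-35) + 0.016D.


c = 1449.2 + 4.6*34.3 - 0.055*34.3^2 + 0.00029*34.3^3 + (1.34 - 0.01*34.3)*(38.5 - 35) + 0.016*132 = 1559.58

1559.58 m/s


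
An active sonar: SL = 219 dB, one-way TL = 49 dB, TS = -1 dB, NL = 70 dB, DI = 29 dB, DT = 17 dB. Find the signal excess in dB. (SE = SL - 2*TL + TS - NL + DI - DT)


SE = SL - 2*TL + TS - NL + DI - DT = 219 - 2*49 + (-1) - 70 + 29 - 17 = 62

62 dB


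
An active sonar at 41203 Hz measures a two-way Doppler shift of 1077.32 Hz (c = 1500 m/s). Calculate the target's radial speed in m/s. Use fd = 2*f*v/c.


19.61 m/s


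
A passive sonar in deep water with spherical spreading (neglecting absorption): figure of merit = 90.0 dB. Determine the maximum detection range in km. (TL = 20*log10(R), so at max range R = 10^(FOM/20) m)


31.62 km


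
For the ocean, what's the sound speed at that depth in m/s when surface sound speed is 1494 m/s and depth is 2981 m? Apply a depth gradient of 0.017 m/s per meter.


c = 1494 + 0.017 * 2981 = 1544.677

1544.677 m/s


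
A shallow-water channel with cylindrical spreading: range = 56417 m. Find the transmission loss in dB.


47.51 dB


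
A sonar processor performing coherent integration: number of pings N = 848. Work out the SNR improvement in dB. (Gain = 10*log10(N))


Gain = 10*log10(848) = 29.28

29.28 dB


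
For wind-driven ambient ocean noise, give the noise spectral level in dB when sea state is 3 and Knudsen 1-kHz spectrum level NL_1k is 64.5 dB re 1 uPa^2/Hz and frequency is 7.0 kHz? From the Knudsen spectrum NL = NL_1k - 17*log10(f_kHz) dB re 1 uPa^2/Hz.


NL = NL_1k - 17*log10(f_kHz) = 64.5 - 17*log10(7.0) = 64.5 - (14.37) = 50.13

50.13 dB


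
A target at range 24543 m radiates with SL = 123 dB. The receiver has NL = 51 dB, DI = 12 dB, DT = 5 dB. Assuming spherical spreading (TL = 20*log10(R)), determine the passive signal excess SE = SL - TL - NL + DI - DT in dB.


Step 1: TL = 20*log10(24543) = 87.8 dB
Step 2: SE = 123 - 87.8 - 51 + 12 - 5 = -8.8

-8.8 dB


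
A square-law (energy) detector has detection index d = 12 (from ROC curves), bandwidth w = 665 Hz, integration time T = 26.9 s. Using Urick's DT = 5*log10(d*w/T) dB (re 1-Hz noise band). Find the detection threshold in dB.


DT = 5*log10(d*w/T) = 5*log10(12 * 665 / 26.9) = 5*log10(296.65) = 12.36

12.36 dB


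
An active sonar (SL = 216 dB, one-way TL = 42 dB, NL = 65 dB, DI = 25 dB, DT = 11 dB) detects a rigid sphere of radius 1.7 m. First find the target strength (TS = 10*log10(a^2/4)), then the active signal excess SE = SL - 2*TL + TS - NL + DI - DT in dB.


Step 1: TS = 10*log10(1.7^2/4) = -1.41 dB
Step 2: SE = SL - 2*TL + TS - NL + DI - DT = 216 - 2*42 + (-1.41) - 65 + 25 - 11 = 79.59

79.59 dB


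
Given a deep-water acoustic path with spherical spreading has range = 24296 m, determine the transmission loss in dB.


TL = 20*log10(24296) = 87.71

87.71 dB


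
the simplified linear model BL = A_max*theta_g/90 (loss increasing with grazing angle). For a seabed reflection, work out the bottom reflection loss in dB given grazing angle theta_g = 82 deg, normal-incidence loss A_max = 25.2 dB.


BL = A_max * theta_g / 90 = 25.2 * 82 / 90 = 22.96

22.96 dB


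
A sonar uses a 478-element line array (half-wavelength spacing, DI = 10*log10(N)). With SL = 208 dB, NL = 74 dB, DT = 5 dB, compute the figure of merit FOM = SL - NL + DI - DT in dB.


155.79 dB


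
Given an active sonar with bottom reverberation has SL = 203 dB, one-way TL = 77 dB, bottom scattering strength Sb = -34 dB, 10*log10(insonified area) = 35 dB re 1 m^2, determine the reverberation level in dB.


50 dB


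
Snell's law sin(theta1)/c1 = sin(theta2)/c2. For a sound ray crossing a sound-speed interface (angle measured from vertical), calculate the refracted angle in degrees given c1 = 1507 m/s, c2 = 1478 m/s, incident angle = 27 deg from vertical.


sin(theta2) = (c2/c1)*sin(theta1) = (1478/1507)*sin(27 deg) = 0.44525
theta2 = arcsin(0.44525) = 26.44

26.44 deg


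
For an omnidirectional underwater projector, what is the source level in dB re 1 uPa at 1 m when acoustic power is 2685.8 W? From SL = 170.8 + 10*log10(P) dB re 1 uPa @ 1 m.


SL = 170.8 + 10*log10(2685.8) = 170.8 + 34.29 = 205.09

205.09 dB


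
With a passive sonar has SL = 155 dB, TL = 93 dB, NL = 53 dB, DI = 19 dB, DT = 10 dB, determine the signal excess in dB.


SE = SL - TL - NL + DI - DT = 155 - 93 - 53 + 19 - 10 = 18

18 dB


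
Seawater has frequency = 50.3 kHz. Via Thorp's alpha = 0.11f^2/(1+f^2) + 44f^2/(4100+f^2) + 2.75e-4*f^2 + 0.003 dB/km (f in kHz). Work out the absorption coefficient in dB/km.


f^2 = 2530.09
alpha = 0.11*2530.09/(1+2530.09) + 44*2530.09/(4100+2530.09) + 2.75e-4*2530.09 + 0.003 = 17.599

17.599 dB/km


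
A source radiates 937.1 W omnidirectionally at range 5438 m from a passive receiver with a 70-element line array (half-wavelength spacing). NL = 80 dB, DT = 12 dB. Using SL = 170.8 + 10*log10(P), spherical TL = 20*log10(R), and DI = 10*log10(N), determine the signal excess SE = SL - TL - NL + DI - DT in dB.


52.26 dB


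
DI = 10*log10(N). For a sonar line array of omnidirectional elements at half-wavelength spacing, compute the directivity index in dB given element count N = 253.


DI = 10*log10(253) = 24.03

24.03 dB


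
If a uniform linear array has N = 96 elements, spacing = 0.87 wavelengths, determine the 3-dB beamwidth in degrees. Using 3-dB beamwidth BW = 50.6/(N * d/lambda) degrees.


BW = 50.6 / (96 * 0.87) = 50.6 / 83.52 = 0.61

0.61 deg


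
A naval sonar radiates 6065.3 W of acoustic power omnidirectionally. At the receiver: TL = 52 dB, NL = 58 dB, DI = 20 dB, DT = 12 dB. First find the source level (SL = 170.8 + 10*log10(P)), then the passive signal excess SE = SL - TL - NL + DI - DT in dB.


Step 1: SL = 170.8 + 10*log10(6065.3) = 208.63 dB
Step 2: SE = SL - TL - NL + DI - DT = 208.63 - 52 - 58 + 20 - 12 = 106.63

106.63 dB


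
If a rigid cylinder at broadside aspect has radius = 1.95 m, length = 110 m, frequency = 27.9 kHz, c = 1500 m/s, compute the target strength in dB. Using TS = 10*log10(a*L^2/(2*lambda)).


53.41 dB


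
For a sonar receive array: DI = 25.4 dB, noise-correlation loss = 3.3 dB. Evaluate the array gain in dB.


AG = DI - L_corr = 25.4 - 3.3 = 22.1

22.1 dB


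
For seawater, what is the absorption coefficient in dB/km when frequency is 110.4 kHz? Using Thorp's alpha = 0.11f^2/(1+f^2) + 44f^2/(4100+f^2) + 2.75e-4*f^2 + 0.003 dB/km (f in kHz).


f^2 = 12188.16
alpha = 0.11*12188.16/(1+12188.16) + 44*12188.16/(4100+12188.16) + 2.75e-4*12188.16 + 0.003 = 36.389

36.389 dB/km


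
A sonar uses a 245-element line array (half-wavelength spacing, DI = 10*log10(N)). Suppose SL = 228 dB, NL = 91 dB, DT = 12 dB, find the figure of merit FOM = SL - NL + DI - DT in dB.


Step 1: DI = 10*log10(245) = 23.89 dB
Step 2: FOM = SL - NL + DI - DT = 228 - 91 + 23.89 - 12 = 148.89

148.89 dB


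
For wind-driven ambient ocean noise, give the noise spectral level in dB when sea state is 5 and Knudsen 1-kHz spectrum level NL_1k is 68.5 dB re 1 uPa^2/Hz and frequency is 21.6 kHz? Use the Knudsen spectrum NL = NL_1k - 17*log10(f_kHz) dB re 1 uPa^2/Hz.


45.81 dB


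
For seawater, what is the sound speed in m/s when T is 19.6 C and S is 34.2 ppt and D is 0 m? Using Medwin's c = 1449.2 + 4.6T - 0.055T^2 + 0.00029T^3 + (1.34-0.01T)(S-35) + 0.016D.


c = 1449.2 + 4.6*19.6 - 0.055*19.6^2 + 0.00029*19.6^3 + (1.34 - 0.01*19.6)*(34.2 - 35) + 0.016*0 = 1519.5

1519.5 m/s


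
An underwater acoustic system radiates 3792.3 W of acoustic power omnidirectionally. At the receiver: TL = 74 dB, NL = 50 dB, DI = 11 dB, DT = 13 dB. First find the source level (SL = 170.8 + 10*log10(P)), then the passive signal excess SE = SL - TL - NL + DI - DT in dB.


Step 1: SL = 170.8 + 10*log10(3792.3) = 206.59 dB
Step 2: SE = SL - TL - NL + DI - DT = 206.59 - 74 - 50 + 11 - 13 = 80.59

80.59 dB


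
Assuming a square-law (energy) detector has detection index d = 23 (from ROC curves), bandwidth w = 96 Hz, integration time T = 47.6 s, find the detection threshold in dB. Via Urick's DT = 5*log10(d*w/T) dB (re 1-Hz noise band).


DT = 5*log10(d*w/T) = 5*log10(23 * 96 / 47.6) = 5*log10(46.39) = 8.33

8.33 dB


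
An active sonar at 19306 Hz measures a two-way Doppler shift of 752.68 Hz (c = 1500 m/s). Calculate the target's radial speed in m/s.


29.24 m/s


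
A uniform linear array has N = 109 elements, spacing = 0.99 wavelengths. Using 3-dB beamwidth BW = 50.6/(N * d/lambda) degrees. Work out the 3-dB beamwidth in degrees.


0.47 deg


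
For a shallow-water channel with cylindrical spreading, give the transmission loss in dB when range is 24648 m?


43.92 dB


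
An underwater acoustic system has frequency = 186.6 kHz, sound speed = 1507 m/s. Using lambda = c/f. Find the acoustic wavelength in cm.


0.81 cm


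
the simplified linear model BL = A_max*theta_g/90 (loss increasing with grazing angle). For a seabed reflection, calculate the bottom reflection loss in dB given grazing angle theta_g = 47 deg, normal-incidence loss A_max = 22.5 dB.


BL = A_max * theta_g / 90 = 22.5 * 47 / 90 = 11.75

11.75 dB


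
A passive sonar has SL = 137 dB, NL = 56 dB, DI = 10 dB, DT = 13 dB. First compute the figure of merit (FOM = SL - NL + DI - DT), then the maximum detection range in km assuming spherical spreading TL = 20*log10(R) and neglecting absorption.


Step 1: FOM = SL - NL + DI - DT = 137 - 56 + 10 - 13 = 78 dB
Step 2: at max range FOM = TL = 20*log10(R), so R = 10^(78/20) = 7943.28 m = 7.94 km

7.94 km


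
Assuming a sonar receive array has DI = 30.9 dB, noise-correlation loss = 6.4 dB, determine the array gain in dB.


24.5 dB


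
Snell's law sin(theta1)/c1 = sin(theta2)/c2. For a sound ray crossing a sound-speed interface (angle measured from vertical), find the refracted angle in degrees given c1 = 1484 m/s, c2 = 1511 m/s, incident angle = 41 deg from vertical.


sin(theta2) = (c2/c1)*sin(theta1) = (1511/1484)*sin(41 deg) = 0.668
theta2 = arcsin(0.668) = 41.91

41.91 deg


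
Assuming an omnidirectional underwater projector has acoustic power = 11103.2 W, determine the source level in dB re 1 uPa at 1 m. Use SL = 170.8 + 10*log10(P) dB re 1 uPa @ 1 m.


211.25 dB


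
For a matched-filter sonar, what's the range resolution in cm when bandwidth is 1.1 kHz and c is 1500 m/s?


dR = c/(2*BW) = 1500 / (2 * 1.1e3) = 0.6818 m = 68.18 cm

68.18 cm


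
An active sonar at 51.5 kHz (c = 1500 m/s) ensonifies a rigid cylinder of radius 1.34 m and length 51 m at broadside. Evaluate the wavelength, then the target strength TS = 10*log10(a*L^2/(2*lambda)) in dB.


Step 1: lambda = c/f = 1500/51500 = 0.02913 m
Step 2: TS = 10*log10(a*L^2/(2*lambda)) = 10*log10(1.34*51^2/(2*0.02913)) = 47.77

47.77 dB


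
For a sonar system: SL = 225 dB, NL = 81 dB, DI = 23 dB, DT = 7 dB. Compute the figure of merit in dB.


FOM = SL - NL + DI - DT = 225 - 81 + 23 - 7 = 160

160 dB


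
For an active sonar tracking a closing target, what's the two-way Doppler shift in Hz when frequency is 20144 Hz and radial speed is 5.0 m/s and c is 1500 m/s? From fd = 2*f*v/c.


134.29 Hz


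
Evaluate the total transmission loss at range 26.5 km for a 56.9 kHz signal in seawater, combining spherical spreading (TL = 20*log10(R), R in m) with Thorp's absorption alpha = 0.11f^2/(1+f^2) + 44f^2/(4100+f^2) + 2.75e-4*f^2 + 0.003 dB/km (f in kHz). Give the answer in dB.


Step 1 (Thorp): alpha = 0.11*3237.61/(1+3237.61) + 44*3237.61/(4100+3237.61) + 2.75e-4*3237.61 + 0.003 = 20.4176 dB/km
Step 2: TL_spread = 20*log10(26500) = 88.46 dB
Step 3: TL_abs = alpha*R = 20.4176 * 26.5 = 541.07 dB
Step 4: TL_total = 88.46 + 541.07 = 629.53

629.53 dB


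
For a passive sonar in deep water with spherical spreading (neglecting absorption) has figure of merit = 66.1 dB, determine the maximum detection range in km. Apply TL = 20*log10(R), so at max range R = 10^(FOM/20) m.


At max range FOM = TL, so 20*log10(R) = 66.1
R = 10^(66.1/20) = 2018.37 m = 2.02 km

2.02 km


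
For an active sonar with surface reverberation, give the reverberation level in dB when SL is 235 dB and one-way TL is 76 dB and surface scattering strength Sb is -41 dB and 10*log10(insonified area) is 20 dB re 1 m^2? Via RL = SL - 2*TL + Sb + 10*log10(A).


62 dB


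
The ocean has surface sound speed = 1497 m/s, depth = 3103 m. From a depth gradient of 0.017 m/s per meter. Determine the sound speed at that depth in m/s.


c = 1497 + 0.017 * 3103 = 1549.751

1549.751 m/s


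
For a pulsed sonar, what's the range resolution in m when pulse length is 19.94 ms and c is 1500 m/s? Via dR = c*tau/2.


14.955 m


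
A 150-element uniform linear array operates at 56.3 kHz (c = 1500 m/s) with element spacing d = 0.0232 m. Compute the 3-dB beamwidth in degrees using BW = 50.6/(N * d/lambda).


Step 1: lambda = 1500/56300 = 0.02664 m
Step 2: d/lambda = 0.0232/0.02664 = 0.8709
Step 3: BW = 50.6/(N * d/lambda) = 50.6/(150 * 0.8709) = 0.39

0.39 deg


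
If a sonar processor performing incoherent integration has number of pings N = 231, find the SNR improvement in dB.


Gain = 5*log10(231) = 11.82

11.82 dB


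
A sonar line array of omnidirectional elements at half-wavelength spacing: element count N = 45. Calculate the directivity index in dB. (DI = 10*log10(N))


DI = 10*log10(45) = 16.53

16.53 dB


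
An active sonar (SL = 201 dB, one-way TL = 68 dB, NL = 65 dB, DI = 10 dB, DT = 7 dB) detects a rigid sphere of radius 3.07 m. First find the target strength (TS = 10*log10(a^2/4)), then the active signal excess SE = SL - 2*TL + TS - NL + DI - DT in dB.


Step 1: TS = 10*log10(3.07^2/4) = 3.72 dB
Step 2: SE = SL - 2*TL + TS - NL + DI - DT = 201 - 2*68 + (3.72) - 65 + 10 - 7 = 6.72

6.72 dB


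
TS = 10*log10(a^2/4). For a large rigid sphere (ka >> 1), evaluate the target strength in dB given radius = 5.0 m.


TS = 10*log10(5.0^2 / 4) = 10*log10(6.25) = 7.96

7.96 dB


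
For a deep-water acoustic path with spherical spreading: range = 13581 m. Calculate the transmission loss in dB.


TL = 20*log10(13581) = 82.66

82.66 dB


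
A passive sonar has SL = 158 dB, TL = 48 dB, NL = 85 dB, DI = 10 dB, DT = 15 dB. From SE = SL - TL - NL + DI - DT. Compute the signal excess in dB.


SE = SL - TL - NL + DI - DT = 158 - 48 - 85 + 10 - 15 = 20

20 dB


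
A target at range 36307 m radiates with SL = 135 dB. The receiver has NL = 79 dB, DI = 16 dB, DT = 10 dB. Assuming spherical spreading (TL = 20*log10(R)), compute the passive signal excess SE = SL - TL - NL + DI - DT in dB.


Step 1: TL = 20*log10(36307) = 91.2 dB
Step 2: SE = 135 - 91.2 - 79 + 16 - 10 = -29.2

-29.2 dB


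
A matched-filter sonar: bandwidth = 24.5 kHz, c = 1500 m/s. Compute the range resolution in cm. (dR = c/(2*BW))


3.06 cm


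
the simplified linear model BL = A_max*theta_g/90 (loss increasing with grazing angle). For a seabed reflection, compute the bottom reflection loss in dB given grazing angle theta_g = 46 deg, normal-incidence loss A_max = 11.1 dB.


BL = A_max * theta_g / 90 = 11.1 * 46 / 90 = 5.67

5.67 dB


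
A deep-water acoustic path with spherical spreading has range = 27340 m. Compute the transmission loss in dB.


88.74 dB


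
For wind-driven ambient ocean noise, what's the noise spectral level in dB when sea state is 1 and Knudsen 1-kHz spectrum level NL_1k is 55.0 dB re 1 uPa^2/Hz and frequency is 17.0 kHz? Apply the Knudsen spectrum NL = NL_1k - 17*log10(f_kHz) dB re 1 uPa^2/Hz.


34.08 dB


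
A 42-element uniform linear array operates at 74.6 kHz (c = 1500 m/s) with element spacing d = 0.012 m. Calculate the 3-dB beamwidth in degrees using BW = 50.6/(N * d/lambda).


Step 1: lambda = 1500/74600 = 0.02011 m
Step 2: d/lambda = 0.012/0.02011 = 0.5967
Step 3: BW = 50.6/(N * d/lambda) = 50.6/(42 * 0.5967) = 2.02

2.02 deg


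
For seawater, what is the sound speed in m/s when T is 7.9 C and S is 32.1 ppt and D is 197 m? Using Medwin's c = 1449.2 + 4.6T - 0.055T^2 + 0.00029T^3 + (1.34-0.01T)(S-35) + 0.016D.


c = 1449.2 + 4.6*7.9 - 0.055*7.9^2 + 0.00029*7.9^3 + (1.34 - 0.01*7.9)*(32.1 - 35) + 0.016*197 = 1481.75

1481.75 m/s


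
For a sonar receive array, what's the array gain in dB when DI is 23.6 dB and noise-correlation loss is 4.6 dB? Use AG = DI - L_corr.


AG = DI - L_corr = 23.6 - 4.6 = 19.0

19.0 dB


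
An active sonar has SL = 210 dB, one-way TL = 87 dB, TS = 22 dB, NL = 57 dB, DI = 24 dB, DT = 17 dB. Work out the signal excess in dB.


8 dB


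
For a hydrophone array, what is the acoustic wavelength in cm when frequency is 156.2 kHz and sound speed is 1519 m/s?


lambda = c/f = 1519 / 156200 = 0.0097 m = 0.97 cm

0.97 cm


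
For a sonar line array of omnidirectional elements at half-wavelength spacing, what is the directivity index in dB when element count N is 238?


DI = 10*log10(238) = 23.77

23.77 dB


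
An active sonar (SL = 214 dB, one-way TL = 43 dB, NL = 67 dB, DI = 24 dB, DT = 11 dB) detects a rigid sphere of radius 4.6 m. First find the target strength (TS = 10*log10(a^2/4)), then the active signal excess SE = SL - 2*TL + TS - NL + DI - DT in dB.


Step 1: TS = 10*log10(4.6^2/4) = 7.23 dB
Step 2: SE = SL - 2*TL + TS - NL + DI - DT = 214 - 2*43 + (7.23) - 67 + 24 - 11 = 81.23

81.23 dB


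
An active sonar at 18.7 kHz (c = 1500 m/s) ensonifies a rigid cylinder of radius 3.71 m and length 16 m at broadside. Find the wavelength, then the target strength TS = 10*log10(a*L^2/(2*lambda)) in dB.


Step 1: lambda = c/f = 1500/18700 = 0.08021 m
Step 2: TS = 10*log10(a*L^2/(2*lambda)) = 10*log10(3.71*16^2/(2*0.08021)) = 37.72

37.72 dB


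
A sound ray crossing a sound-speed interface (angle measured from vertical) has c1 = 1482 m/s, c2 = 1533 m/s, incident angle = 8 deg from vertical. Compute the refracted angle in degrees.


8.28 deg


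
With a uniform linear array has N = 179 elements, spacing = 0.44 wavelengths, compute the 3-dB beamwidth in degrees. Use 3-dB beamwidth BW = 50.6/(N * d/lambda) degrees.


BW = 50.6 / (179 * 0.44) = 50.6 / 78.76 = 0.64

0.64 deg


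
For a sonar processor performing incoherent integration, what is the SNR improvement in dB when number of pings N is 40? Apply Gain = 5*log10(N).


Gain = 5*log10(40) = 8.01

8.01 dB


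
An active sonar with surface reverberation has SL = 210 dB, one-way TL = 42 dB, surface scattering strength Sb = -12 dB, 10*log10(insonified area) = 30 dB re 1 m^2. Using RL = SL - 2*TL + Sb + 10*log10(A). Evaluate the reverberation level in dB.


144 dB


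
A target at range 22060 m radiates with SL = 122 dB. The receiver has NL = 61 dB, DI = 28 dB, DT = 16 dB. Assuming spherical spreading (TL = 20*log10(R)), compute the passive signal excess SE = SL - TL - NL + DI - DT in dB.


Step 1: TL = 20*log10(22060) = 86.87 dB
Step 2: SE = 122 - 86.87 - 61 + 28 - 16 = -13.87

-13.87 dB


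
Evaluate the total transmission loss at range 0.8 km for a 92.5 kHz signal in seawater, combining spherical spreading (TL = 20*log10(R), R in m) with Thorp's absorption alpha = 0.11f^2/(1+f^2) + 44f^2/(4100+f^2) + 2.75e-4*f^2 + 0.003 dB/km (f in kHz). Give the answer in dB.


83.83 dB


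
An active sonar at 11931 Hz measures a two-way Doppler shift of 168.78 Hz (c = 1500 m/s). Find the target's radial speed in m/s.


10.61 m/s


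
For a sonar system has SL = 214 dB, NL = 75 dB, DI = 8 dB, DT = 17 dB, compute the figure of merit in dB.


FOM = SL - NL + DI - DT = 214 - 75 + 8 - 17 = 130

130 dB


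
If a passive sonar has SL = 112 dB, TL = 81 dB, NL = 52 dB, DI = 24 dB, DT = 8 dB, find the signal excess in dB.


SE = SL - TL - NL + DI - DT = 112 - 81 - 52 + 24 - 8 = -5

-5 dB


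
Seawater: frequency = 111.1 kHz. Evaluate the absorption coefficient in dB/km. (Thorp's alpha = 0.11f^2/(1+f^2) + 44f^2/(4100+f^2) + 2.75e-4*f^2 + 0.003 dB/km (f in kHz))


f^2 = 12343.21
alpha = 0.11*12343.21/(1+12343.21) + 44*12343.21/(4100+12343.21) + 2.75e-4*12343.21 + 0.003 = 36.536

36.536 dB/km


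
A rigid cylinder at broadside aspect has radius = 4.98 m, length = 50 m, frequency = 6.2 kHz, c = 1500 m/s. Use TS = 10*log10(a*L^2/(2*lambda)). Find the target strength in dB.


lambda = 1500/6200 = 0.24194 m
TS = 10*log10(4.98*50^2/(2*0.24194)) = 44.1

44.1 dB


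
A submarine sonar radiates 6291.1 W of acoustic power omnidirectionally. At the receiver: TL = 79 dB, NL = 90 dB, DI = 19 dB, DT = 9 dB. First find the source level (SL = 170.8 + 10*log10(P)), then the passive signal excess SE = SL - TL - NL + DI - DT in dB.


Step 1: SL = 170.8 + 10*log10(6291.1) = 208.79 dB
Step 2: SE = SL - TL - NL + DI - DT = 208.79 - 79 - 90 + 19 - 9 = 49.79

49.79 dB


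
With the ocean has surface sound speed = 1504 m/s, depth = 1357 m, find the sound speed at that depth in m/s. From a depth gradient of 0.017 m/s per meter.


c = 1504 + 0.017 * 1357 = 1527.069

1527.069 m/s


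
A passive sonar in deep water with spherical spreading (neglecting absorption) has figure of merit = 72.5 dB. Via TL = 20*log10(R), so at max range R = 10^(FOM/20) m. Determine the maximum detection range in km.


At max range FOM = TL, so 20*log10(R) = 72.5
R = 10^(72.5/20) = 4216.97 m = 4.22 km

4.22 km


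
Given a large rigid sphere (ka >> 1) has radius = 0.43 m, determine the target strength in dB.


-13.35 dB


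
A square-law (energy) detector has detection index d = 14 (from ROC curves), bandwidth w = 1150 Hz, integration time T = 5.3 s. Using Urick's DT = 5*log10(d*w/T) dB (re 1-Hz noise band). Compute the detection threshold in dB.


DT = 5*log10(d*w/T) = 5*log10(14 * 1150 / 5.3) = 5*log10(3037.74) = 17.41

17.41 dB


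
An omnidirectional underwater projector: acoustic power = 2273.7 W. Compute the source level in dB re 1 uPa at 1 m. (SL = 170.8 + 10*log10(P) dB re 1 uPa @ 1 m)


204.37 dB


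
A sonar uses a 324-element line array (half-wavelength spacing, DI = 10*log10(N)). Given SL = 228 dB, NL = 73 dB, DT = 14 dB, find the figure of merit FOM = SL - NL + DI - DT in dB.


Step 1: DI = 10*log10(324) = 25.11 dB
Step 2: FOM = SL - NL + DI - DT = 228 - 73 + 25.11 - 14 = 166.11

166.11 dB


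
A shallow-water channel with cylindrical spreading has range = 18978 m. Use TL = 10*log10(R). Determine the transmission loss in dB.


42.78 dB


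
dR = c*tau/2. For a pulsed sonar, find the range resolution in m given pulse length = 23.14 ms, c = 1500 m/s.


17.355 m


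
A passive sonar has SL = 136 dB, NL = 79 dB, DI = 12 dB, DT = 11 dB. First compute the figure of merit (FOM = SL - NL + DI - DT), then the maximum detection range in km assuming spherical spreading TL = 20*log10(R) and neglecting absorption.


Step 1: FOM = SL - NL + DI - DT = 136 - 79 + 12 - 11 = 58 dB
Step 2: at max range FOM = TL = 20*log10(R), so R = 10^(58/20) = 794.33 m = 0.79 km

0.79 km


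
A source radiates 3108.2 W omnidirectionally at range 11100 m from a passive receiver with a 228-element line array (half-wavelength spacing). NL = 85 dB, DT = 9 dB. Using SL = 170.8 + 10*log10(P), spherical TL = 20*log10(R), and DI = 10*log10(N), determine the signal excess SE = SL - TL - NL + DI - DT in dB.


Step 1: SL = 170.8 + 10*log10(3108.2) = 205.73 dB
Step 2: TL = 20*log10(11100) = 80.91 dB
Step 3: DI = 10*log10(228) = 23.58 dB
Step 4: SE = SL - TL - NL + DI - DT = 205.73 - 80.91 - 85 + 23.58 - 9 = 54.4

54.4 dB


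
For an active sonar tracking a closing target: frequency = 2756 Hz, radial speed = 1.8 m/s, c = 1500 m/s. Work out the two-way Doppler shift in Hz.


fd = 2*f*v/c = 2 * 2756 * 1.8 / 1500 = 6.61

6.61 Hz


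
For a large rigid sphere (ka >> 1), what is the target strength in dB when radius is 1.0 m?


TS = 10*log10(1.0^2 / 4) = 10*log10(0.25) = -6.02

-6.02 dB
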